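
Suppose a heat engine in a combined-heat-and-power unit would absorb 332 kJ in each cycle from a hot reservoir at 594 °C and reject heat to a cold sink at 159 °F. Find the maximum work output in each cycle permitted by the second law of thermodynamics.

W_max ≈ 200 kJ

T_H = 594 °C → 594 + 273.15 = 867.15 K.
T_C = 159 °F → (159 − 32) × 5/9 = 70.56 °C = 343.71 K.
By the Carnot theorem, η_max = 1 − T_C/T_H = 1 − 343.71/867.15 = 0.6036.
W_max = η_max · Q_H = 0.6036 × 332 = 200 kJ.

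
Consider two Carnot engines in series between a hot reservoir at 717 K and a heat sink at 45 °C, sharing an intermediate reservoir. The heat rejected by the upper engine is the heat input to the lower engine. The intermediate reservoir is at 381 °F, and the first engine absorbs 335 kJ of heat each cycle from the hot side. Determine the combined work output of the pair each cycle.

T_C = 45 °C → 45 + 273.15 = 318.15 K.
Two reversible stages in series are equivalent to a single Carnot engine between T_H and T_C, so η_total = 1 − T_C/T_H = 1 − 318.15/717.00 = 0.5563.
W_total = η_total · Q_H = 0.5563 × 335 = 186 kJ.

W_total ≈ 186 kJ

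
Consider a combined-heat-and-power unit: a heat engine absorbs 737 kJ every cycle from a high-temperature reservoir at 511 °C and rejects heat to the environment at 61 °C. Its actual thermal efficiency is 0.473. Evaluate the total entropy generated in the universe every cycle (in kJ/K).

ΔS_univ ≈ 0.2225 kJ/K

T_H = 511 °C → 511 + 273.15 = 784.15 K.
T_C = 61 °C → 61 + 273.15 = 334.15 K.
W = η·Q_H = 0.473 × 737 = 348.6 kJ, so Q_C = Q_H − W = 388.4 kJ.
Entropy balance on the reservoirs: −Q_H/T_H = -0.9399 kJ/K, +Q_C/T_C = 1.162 kJ/K.
ΔS_univ = −Q_H/T_H + Q_C/T_C = 0.2225 kJ/K (> 0, since η = 0.473 < η_Carnot = 0.574).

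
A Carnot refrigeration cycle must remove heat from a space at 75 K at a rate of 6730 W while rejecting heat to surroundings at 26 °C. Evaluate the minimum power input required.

T_H = 26 °C → 26 + 273.15 = 299.15 K.
The reversible coefficient of performance is COP_R = T_C/(T_H − T_C) = 75.00/224.15 = 0.3346.
W = Q_C/COP_R = 6730/0.3346 = 20110 W.

Ẇ_in ≈ 20110 W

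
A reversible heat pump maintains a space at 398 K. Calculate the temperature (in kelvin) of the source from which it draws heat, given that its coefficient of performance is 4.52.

T_C ≈ 309.9 K

COP_HP = T_H/(T_H − T_C) ⇒ T_C = T_H·(COP_HP − 1)/COP_HP = 398.00 × (4.52 − 1)/4.52 = 309.9 K.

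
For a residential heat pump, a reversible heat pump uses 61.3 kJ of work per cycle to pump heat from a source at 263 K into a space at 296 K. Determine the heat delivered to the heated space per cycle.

COP_HP = T_H/(T_H − T_C) = 296.00/33.00 = 8.9697.
Q_H = COP_HP · W = 8.9697 × 61.3 = 549.8 kJ.

Q_H ≈ 549.8 kJ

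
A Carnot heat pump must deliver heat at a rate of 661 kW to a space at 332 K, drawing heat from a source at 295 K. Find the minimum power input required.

Reversible heating COP: COP_HP = T_H/(T_H − T_C) = 332.00/37.00 = 8.9730.
W = Q_H/COP_HP = 661/8.9730 = 73.7 kW.

Ẇ_in ≈ 73.7 kW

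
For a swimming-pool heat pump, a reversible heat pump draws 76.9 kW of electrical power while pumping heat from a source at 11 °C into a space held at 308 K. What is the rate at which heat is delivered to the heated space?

Q̇_H ≈ 993.1 kW

T_C = 11 °C → 11 + 273.15 = 284.15 K.
The Carnot heat-pump COP is COP_HP = T_H/(T_H − T_C) = 308.00/23.85 = 12.9140.
Q_H = COP_HP · W = 12.9140 × 76.9 = 993.1 kW.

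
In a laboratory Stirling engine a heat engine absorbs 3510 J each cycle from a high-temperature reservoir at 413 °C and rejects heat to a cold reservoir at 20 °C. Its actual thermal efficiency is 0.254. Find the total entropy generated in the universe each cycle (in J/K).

T_H = 413 °C → 413 + 273.15 = 686.15 K.
T_C = 20 °C → 20 + 273.15 = 293.15 K.
W = η·Q_H = 0.254 × 3510 = 891.5 J, so Q_C = Q_H − W = 2618 J.
Reservoir entropy changes: ΔS_H = −Q_H/T_H = −3510/686.15 = -5.115 J/K and ΔS_C = +Q_C/T_C = 2618/293.15 = 8.932 J/K.
ΔS_univ = −Q_H/T_H + Q_C/T_C = 3.82 J/K (> 0, since η = 0.254 < η_Carnot = 0.573).

ΔS_univ ≈ 3.82 J/K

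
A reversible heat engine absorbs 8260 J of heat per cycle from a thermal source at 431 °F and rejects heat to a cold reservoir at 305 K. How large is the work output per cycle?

W ≈ 3169 J

T_H = 431 °F → (431 − 32) × 5/9 = 221.67 °C = 494.82 K.
Since the cycle is reversible, η = 1 − T_C/T_H = 1 − 305.00/494.82 = 0.3836.
W = η·Q_H = 0.3836 × 8260 = 3169 J.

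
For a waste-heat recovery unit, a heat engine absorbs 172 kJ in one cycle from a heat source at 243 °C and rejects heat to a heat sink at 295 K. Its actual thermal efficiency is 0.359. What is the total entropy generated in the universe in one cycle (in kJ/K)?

T_H = 243 °C → 243 + 273.15 = 516.15 K.
W = η·Q_H = 0.359 × 172 = 61.75 kJ, so Q_C = Q_H − W = 110.3 kJ.
Entropy balance on the reservoirs: −Q_H/T_H = -0.3332 kJ/K, +Q_C/T_C = 0.3737 kJ/K.
ΔS_univ = −Q_H/T_H + Q_C/T_C = 0.0405 kJ/K (> 0, since η = 0.359 < η_Carnot = 0.428).

ΔS_univ ≈ 0.0405 kJ/K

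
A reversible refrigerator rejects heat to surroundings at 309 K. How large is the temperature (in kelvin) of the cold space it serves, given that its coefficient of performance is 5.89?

T_C ≈ 264 K

COP_R = T_C/(T_H − T_C) ⇒ T_C = T_H·COP_R/(1 + COP_R) = 309.00 × 5.89/(1 + 5.89) = 264 K.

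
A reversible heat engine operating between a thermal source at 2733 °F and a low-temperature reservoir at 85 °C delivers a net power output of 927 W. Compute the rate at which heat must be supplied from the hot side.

Q̇_H ≈ 1162 W

T_H = 2733 °F → (2733 − 32) × 5/9 = 1500.56 °C = 1773.71 K.
T_C = 85 °C → 85 + 273.15 = 358.15 K.
Carnot efficiency: η = 1 − T_C/T_H = 1 − 358.15/1773.71 = 0.7981.
Q_H = W/η = 927/0.7981 = 1162 W.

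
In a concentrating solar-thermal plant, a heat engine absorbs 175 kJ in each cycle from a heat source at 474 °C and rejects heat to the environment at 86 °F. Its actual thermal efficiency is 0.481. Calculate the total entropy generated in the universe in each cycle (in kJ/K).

T_H = 474 °C → 474 + 273.15 = 747.15 K.
T_C = 86 °F → (86 − 32) × 5/9 = 30.00 °C = 303.15 K.
W = η·Q_H = 0.481 × 175 = 84.17 kJ, so Q_C = Q_H − W = 90.83 kJ.
The hot reservoir loses entropy Q_H/T_H = 175/747.15 = 0.2342 kJ/K; the cold reservoir gains Q_C/T_C = 90.83/303.15 = 0.2996 kJ/K.
ΔS_univ = −Q_H/T_H + Q_C/T_C = 0.0654 kJ/K (> 0, since η = 0.481 < η_Carnot = 0.594).

ΔS_univ ≈ 0.0654 kJ/K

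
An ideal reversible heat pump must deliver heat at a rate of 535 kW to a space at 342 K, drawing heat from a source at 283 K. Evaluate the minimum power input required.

Ẇ_in ≈ 92.3 kW

Reversible heating COP: COP_HP = T_H/(T_H − T_C) = 342.00/59.00 = 5.7966.
W = Q_H/COP_HP = 535/5.7966 = 92.3 kW.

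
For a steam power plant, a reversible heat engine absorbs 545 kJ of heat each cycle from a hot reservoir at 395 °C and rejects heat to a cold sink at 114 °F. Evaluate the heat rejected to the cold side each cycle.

T_H = 395 °C → 395 + 273.15 = 668.15 K.
T_C = 114 °F → (114 − 32) × 5/9 = 45.56 °C = 318.71 K.
For a reversible engine, η = 1 − T_C/T_H = 1 − 318.71/668.15 = 0.5230.
For a reversible cycle Q_C/Q_H = T_C/T_H, so Q_C = 545 × 318.71/668.15 = 260 kJ.

Q_C ≈ 260 kJ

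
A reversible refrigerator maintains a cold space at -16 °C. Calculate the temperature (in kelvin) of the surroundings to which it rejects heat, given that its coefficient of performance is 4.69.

T_C = -16 °C → -16 + 273.15 = 257.15 K.
COP_R = T_C/(T_H − T_C) ⇒ T_H = T_C·(1 + 1/COP_R) = 257.15 × (1 + 1/4.69) = 312 K.

T_H ≈ 312 K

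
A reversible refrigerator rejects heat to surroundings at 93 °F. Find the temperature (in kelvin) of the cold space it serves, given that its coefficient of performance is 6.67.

T_H = 93 °F → (93 − 32) × 5/9 = 33.89 °C = 307.04 K.
COP_R = T_C/(T_H − T_C) ⇒ T_C = T_H·COP_R/(1 + COP_R) = 307.04 × 6.67/(1 + 6.67) = 267.0 K.

T_C ≈ 267.0 K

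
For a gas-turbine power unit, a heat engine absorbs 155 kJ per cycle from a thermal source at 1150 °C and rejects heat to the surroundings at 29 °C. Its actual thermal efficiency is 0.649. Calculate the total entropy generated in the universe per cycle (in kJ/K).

T_H = 1150 °C → 1150 + 273.15 = 1423.15 K.
T_C = 29 °C → 29 + 273.15 = 302.15 K.
W = η·Q_H = 0.649 × 155 = 100.6 kJ, so Q_C = Q_H − W = 54.41 kJ.
Reservoir entropy changes: ΔS_H = −Q_H/T_H = −155/1423.15 = -0.1089 kJ/K and ΔS_C = +Q_C/T_C = 54.41/302.15 = 0.1801 kJ/K.
ΔS_univ = −Q_H/T_H + Q_C/T_C = 0.0711 kJ/K (> 0, since η = 0.649 < η_Carnot = 0.788).

ΔS_univ ≈ 0.0711 kJ/K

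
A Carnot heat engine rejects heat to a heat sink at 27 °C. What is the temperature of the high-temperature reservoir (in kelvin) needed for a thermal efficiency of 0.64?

T_C = 27 °C → 27 + 273.15 = 300.15 K.
From η = 1 − T_C/T_H, solving for T_H gives T_H = T_C/(1 − η) = 300.15/(1 − 0.64) = 833.8 K.

T_H ≈ 833.8 K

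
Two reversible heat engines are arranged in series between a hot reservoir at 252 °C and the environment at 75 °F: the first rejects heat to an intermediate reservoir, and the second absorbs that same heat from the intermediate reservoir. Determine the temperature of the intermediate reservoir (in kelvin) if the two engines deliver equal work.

T_m ≈ 411 K

T_H = 252 °C → 252 + 273.15 = 525.15 K.
T_C = 75 °F → (75 − 32) × 5/9 = 23.89 °C = 297.04 K.
For reversible stages Q_m = Q_H·(T_m/T_H). Setting W₁ = Q_H(1 − T_m/T_H) equal to W₂ = Q_m(1 − T_C/T_m) = Q_H·(T_m − T_C)/T_H gives T_H − T_m = T_m − T_C, so T_m = (T_H + T_C)/2 = (525.15 + 297.04)/2 = 411 K.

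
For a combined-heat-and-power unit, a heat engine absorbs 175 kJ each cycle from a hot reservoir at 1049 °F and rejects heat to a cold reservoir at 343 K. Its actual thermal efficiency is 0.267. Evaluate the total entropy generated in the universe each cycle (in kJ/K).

ΔS_univ ≈ 0.1652 kJ/K

T_H = 1049 °F → (1049 − 32) × 5/9 = 565.00 °C = 838.15 K.
W = η·Q_H = 0.267 × 175 = 46.73 kJ, so Q_C = Q_H − W = 128.3 kJ.
The hot reservoir loses entropy Q_H/T_H = 175/838.15 = 0.2088 kJ/K; the cold reservoir gains Q_C/T_C = 128.3/343.00 = 0.3740 kJ/K.
ΔS_univ = −Q_H/T_H + Q_C/T_C = 0.1652 kJ/K (> 0, since η = 0.267 < η_Carnot = 0.591).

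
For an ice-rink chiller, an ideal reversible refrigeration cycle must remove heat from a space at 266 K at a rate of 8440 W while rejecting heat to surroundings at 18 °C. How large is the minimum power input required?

Ẇ_in ≈ 798 W

T_H = 18 °C → 18 + 273.15 = 291.15 K.
The reversible coefficient of performance is COP_R = T_C/(T_H − T_C) = 266.00/25.15 = 10.5765.
W = Q_C/COP_R = 8440/10.5765 = 798 W.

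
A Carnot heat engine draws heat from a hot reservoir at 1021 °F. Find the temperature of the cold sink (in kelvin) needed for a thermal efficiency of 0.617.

T_C ≈ 315 K

T_H = 1021 °F → (1021 − 32) × 5/9 = 549.44 °C = 822.59 K.
From η = 1 − T_C/T_H, T_C = T_H·(1 − η) = 822.59 × (1 − 0.617) = 315 K.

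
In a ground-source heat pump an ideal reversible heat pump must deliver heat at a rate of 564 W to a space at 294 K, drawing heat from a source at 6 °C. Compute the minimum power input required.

T_C = 6 °C → 6 + 273.15 = 279.15 K.
For a reversible heat pump, COP_HP = T_H/(T_H − T_C) = 294.00/14.85 = 19.7980.
W = Q_H/COP_HP = 564/19.7980 = 28.5 W.

Ẇ_in ≈ 28.5 W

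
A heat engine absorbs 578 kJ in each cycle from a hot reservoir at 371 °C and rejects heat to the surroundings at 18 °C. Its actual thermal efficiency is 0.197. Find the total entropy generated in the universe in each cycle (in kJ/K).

ΔS_univ ≈ 0.697 kJ/K

T_H = 371 °C → 371 + 273.15 = 644.15 K.
T_C = 18 °C → 18 + 273.15 = 291.15 K.
W = η·Q_H = 0.197 × 578 = 113.9 kJ, so Q_C = Q_H − W = 464.1 kJ.
The hot reservoir loses entropy Q_H/T_H = 578/644.15 = 0.8973 kJ/K; the cold reservoir gains Q_C/T_C = 464.1/291.15 = 1.594 kJ/K.
ΔS_univ = −Q_H/T_H + Q_C/T_C = 0.697 kJ/K (> 0, since η = 0.197 < η_Carnot = 0.548).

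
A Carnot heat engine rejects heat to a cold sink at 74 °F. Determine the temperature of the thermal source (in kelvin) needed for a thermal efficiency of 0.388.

T_H ≈ 484 K

T_C = 74 °F → (74 − 32) × 5/9 = 23.33 °C = 296.48 K.
From η = 1 − T_C/T_H, solving for T_H gives T_H = T_C/(1 − η) = 296.48/(1 − 0.388) = 484 K.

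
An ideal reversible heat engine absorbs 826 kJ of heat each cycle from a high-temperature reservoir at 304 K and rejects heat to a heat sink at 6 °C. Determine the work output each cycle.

T_C = 6 °C → 6 + 273.15 = 279.15 K.
The Carnot efficiency is η = 1 − T_C/T_H = 1 − 279.15/304.00 = 0.0817.
W = η·Q_H = 0.0817 × 826 = 67.5 kJ.

W ≈ 67.5 kJ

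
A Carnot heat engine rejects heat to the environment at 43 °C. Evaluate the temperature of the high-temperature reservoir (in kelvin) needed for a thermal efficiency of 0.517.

T_H ≈ 655 K

T_C = 43 °C → 43 + 273.15 = 316.15 K.
From η = 1 − T_C/T_H, solving for T_H gives T_H = T_C/(1 − η) = 316.15/(1 − 0.517) = 655 K.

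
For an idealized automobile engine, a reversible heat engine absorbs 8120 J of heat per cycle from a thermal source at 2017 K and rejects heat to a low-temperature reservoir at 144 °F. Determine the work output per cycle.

T_C = 144 °F → (144 − 32) × 5/9 = 62.22 °C = 335.37 K.
Carnot efficiency: η = 1 − T_C/T_H = 1 − 335.37/2017.00 = 0.8337.
W = η·Q_H = 0.8337 × 8120 = 6770 J.

W ≈ 6770 J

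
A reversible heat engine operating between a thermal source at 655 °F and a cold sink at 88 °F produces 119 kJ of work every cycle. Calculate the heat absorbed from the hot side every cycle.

Q_H ≈ 234 kJ

T_H = 655 °F → (655 − 32) × 5/9 = 346.11 °C = 619.26 K.
T_C = 88 °F → (88 − 32) × 5/9 = 31.11 °C = 304.26 K.
The Carnot efficiency is η = 1 − T_C/T_H = 1 − 304.26/619.26 = 0.5087.
Q_H = W/η = 119/0.5087 = 234 kJ.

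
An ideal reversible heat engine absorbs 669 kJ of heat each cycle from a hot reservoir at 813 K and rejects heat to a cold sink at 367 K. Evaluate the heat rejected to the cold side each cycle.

Carnot efficiency: η = 1 − T_C/T_H = 1 − 367.00/813.00 = 0.5486.
For a reversible cycle Q_C/Q_H = T_C/T_H, so Q_C = 669 × 367.00/813.00 = 302 kJ.

Q_C ≈ 302 kJ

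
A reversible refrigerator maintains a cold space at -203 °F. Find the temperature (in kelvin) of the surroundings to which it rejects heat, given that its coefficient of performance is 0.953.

T_C = -203 °F → (-203 − 32) × 5/9 = -130.56 °C = 142.59 K.
COP_R = T_C/(T_H − T_C) ⇒ T_H = T_C·(1 + 1/COP_R) = 142.59 × (1 + 1/0.953) = 292 K.

T_H ≈ 292 K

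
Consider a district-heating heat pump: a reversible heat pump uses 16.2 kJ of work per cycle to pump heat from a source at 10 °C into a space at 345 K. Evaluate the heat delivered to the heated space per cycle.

Q_H ≈ 90.4 kJ

T_C = 10 °C → 10 + 273.15 = 283.15 K.
Reversible heating COP: COP_HP = T_H/(T_H − T_C) = 345.00/61.85 = 5.5780.
Q_H = COP_HP · W = 5.5780 × 16.2 = 90.4 kJ.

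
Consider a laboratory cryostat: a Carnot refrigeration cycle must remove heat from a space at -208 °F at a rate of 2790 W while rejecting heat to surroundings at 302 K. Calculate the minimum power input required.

T_C = -208 °F → (-208 − 32) × 5/9 = -133.33 °C = 139.82 K.
Carnot COP: COP_R = T_C/(T_H − T_C) = 139.82/162.18 = 0.8621.
W = Q_C/COP_R = 2790/0.8621 = 3240 W.

Ẇ_in ≈ 3240 W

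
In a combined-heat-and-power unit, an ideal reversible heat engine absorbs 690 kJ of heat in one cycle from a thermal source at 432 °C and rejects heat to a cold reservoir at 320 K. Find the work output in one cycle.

T_H = 432 °C → 432 + 273.15 = 705.15 K.
Since the cycle is reversible, η = 1 − T_C/T_H = 1 − 320.00/705.15 = 0.5462.
W = η·Q_H = 0.5462 × 690 = 377 kJ.

W ≈ 377 kJ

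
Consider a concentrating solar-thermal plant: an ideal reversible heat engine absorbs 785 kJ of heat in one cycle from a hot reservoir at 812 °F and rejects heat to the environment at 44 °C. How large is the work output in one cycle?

T_H = 812 °F → (812 − 32) × 5/9 = 433.33 °C = 706.48 K.
T_C = 44 °C → 44 + 273.15 = 317.15 K.
Since the cycle is reversible, η = 1 − T_C/T_H = 1 − 317.15/706.48 = 0.5511.
W = η·Q_H = 0.5511 × 785 = 433 kJ.

W ≈ 433 kJ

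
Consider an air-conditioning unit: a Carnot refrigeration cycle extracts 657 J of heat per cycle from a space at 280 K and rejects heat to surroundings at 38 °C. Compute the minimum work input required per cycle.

W_in ≈ 73.1 J

T_H = 38 °C → 38 + 273.15 = 311.15 K.
For a reversible refrigerator, COP_R = T_C/(T_H − T_C) = 280.00/31.15 = 8.9888.
W = Q_C/COP_R = 657/8.9888 = 73.1 J.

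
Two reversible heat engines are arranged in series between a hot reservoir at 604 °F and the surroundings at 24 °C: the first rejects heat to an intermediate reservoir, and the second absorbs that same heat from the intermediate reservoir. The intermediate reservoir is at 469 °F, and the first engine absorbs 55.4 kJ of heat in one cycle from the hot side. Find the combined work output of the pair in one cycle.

T_H = 604 °F → (604 − 32) × 5/9 = 317.78 °C = 590.93 K.
T_C = 24 °C → 24 + 273.15 = 297.15 K.
Two reversible stages in series are equivalent to a single Carnot engine between T_H and T_C, so η_total = 1 − T_C/T_H = 1 − 297.15/590.93 = 0.4971.
W_total = η_total · Q_H = 0.4971 × 55.4 = 27.5 kJ.

W_total ≈ 27.5 kJ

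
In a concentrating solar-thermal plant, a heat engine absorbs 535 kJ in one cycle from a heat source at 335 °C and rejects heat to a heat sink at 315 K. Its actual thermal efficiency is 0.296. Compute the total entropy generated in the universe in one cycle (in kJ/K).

ΔS_univ ≈ 0.3160 kJ/K

T_H = 335 °C → 335 + 273.15 = 608.15 K.
W = η·Q_H = 0.296 × 535 = 158.4 kJ, so Q_C = Q_H − W = 376.6 kJ.
The hot reservoir loses entropy Q_H/T_H = 535/608.15 = 0.8797 kJ/K; the cold reservoir gains Q_C/T_C = 376.6/315.00 = 1.196 kJ/K.
ΔS_univ = −Q_H/T_H + Q_C/T_C = 0.3160 kJ/K (> 0, since η = 0.296 < η_Carnot = 0.482).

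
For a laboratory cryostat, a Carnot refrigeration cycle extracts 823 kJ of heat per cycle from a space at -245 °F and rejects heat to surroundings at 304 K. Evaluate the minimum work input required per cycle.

W_in ≈ 1270 kJ

T_C = -245 °F → (-245 − 32) × 5/9 = -153.89 °C = 119.26 K.
The reversible coefficient of performance is COP_R = T_C/(T_H − T_C) = 119.26/184.74 = 0.6456.
W = Q_C/COP_R = 823/0.6456 = 1270 kJ.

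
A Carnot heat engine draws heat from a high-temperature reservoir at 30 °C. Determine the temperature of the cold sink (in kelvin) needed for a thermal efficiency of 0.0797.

T_H = 30 °C → 30 + 273.15 = 303.15 K.
From η = 1 − T_C/T_H, T_C = T_H·(1 − η) = 303.15 × (1 − 0.0797) = 279 K.

T_C ≈ 279 K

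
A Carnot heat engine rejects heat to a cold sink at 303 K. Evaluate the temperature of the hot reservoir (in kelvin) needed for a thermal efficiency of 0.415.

T_H ≈ 517.9 K

From η = 1 − T_C/T_H, solving for T_H gives T_H = T_C/(1 − η) = 303.00/(1 − 0.415) = 517.9 K.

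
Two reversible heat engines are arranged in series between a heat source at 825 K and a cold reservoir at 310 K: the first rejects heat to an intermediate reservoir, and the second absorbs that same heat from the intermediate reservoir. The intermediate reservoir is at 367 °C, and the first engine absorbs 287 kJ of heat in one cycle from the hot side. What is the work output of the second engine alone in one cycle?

W₂ ≈ 115 kJ

T_m = 367 °C → 367 + 273.15 = 640.15 K.
Heat entering the second stage: Q_m = Q_H·(T_m/T_H) = 287 × 640.15/825.00 = 223 kJ.
Second-stage efficiency η₂ = 1 − T_C/T_m = 1 − 310.00/640.15 = 0.5157, so W₂ = η₂·Q_m = 115 kJ.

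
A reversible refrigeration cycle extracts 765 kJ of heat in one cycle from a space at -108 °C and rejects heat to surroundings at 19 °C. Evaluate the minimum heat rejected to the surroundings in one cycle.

Q_H ≈ 1350 kJ

T_H = 19 °C → 19 + 273.15 = 292.15 K.
T_C = -108 °C → -108 + 273.15 = 165.15 K.
For a reversible cycle Q_H/Q_C = T_H/T_C, so Q_H = Q_C·T_H/T_C = 765 × 292.15/165.15 = 1350 kJ.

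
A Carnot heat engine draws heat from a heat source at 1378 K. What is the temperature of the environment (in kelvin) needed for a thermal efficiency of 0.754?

T_C ≈ 339.0 K

From η = 1 − T_C/T_H, T_C = T_H·(1 − η) = 1378.00 × (1 − 0.754) = 339.0 K.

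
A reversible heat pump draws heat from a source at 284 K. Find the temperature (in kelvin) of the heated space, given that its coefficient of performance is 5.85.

T_H ≈ 343 K

COP_HP = T_H/(T_H − T_C) ⇒ T_H = T_C·COP_HP/(COP_HP − 1) = 284.00 × 5.85/(5.85 − 1) = 343 K.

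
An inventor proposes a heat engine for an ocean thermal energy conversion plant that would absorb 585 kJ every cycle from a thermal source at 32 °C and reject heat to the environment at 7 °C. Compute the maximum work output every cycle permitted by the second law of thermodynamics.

W_max ≈ 47.93 kJ

T_H = 32 °C → 32 + 273.15 = 305.15 K.
T_C = 7 °C → 7 + 273.15 = 280.15 K.
By the Carnot theorem, η_max = 1 − T_C/T_H = 1 − 280.15/305.15 = 0.0819.
W_max = η_max · Q_H = 0.0819 × 585 = 47.93 kJ.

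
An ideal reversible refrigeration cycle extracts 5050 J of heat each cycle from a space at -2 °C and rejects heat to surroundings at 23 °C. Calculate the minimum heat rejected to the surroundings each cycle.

Q_H ≈ 5520 J

T_H = 23 °C → 23 + 273.15 = 296.15 K.
T_C = -2 °C → -2 + 273.15 = 271.15 K.
For a reversible cycle Q_H/Q_C = T_H/T_C, so Q_H = Q_C·T_H/T_C = 5050 × 296.15/271.15 = 5520 J.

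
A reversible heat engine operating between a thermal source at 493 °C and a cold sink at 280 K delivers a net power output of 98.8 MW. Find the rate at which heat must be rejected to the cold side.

Q̇_C ≈ 56.9 MW

T_H = 493 °C → 493 + 273.15 = 766.15 K.
Carnot efficiency: η = 1 − T_C/T_H = 1 − 280.00/766.15 = 0.6345.
Since Q_C/Q_H = T_C/T_H and Q_H = W/η, Q_C = W·T_C/(T_H − T_C) = 98.8 × 280.00/486.15 = 56.9 MW.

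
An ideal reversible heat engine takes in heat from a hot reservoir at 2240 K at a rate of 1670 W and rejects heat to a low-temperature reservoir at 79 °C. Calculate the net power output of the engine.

Ẇ ≈ 1407 W

T_C = 79 °C → 79 + 273.15 = 352.15 K.
η_rev = 1 − T_C/T_H = 1 − 352.15/2240.00 = 0.8428.
W = η·Q_H = 0.8428 × 1670 = 1407 W.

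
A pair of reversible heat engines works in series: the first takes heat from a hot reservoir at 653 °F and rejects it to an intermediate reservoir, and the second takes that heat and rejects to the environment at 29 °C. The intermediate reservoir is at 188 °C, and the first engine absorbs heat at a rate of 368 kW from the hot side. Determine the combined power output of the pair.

T_H = 653 °F → (653 − 32) × 5/9 = 345.00 °C = 618.15 K.
T_C = 29 °C → 29 + 273.15 = 302.15 K.
Two reversible stages in series are equivalent to a single Carnot engine between T_H and T_C, so η_total = 1 − T_C/T_H = 1 − 302.15/618.15 = 0.5112.
W_total = η_total · Q_H = 0.5112 × 368 = 188 kW.

Ẇ_total ≈ 188 kW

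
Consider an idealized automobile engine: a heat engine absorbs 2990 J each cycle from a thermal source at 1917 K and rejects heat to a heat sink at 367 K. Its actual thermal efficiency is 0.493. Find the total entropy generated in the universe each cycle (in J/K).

W = η·Q_H = 0.493 × 2990 = 1474 J, so Q_C = Q_H − W = 1516 J.
Reservoir entropy changes: ΔS_H = −Q_H/T_H = −2990/1917.00 = -1.560 J/K and ΔS_C = +Q_C/T_C = 1516/367.00 = 4.131 J/K.
ΔS_univ = −Q_H/T_H + Q_C/T_C = 2.57 J/K (> 0, since η = 0.493 < η_Carnot = 0.809).

ΔS_univ ≈ 2.57 J/K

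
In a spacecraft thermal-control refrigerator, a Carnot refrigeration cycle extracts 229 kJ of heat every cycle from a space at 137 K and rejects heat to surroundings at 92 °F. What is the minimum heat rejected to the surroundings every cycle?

T_H = 92 °F → (92 − 32) × 5/9 = 33.33 °C = 306.48 K.
For a reversible cycle Q_H/Q_C = T_H/T_C, so Q_H = Q_C·T_H/T_C = 229 × 306.48/137.00 = 512.3 kJ.

Q_H ≈ 512.3 kJ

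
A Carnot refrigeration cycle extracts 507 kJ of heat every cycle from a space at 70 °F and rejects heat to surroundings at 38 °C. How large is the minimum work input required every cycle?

T_H = 38 °C → 38 + 273.15 = 311.15 K.
T_C = 70 °F → (70 − 32) × 5/9 = 21.11 °C = 294.26 K.
COP_R = T_C/(T_H − T_C) = 294.26/16.89 = 17.4234.
W = Q_C/COP_R = 507/17.4234 = 29.1 kJ.

W_in ≈ 29.1 kJ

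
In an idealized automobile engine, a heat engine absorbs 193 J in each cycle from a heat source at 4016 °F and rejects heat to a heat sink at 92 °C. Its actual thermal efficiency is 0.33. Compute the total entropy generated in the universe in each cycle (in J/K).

T_H = 4016 °F → (4016 − 32) × 5/9 = 2213.33 °C = 2486.48 K.
T_C = 92 °C → 92 + 273.15 = 365.15 K.
W = η·Q_H = 0.33 × 193 = 63.69 J, so Q_C = Q_H − W = 129.3 J.
The hot reservoir loses entropy Q_H/T_H = 193/2486.48 = 0.07762 J/K; the cold reservoir gains Q_C/T_C = 129.3/365.15 = 0.3541 J/K.
ΔS_univ = −Q_H/T_H + Q_C/T_C = 0.277 J/K (> 0, since η = 0.33 < η_Carnot = 0.853).

ΔS_univ ≈ 0.277 J/K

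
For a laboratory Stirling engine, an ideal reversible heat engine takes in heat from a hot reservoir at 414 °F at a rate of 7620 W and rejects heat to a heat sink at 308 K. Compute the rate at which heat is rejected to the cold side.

Q̇_C ≈ 4840 W

T_H = 414 °F → (414 − 32) × 5/9 = 212.22 °C = 485.37 K.
For a reversible engine, η = 1 − T_C/T_H = 1 − 308.00/485.37 = 0.3654.
For a reversible cycle Q_C/Q_H = T_C/T_H, so Q_C = 7620 × 308.00/485.37 = 4840 W.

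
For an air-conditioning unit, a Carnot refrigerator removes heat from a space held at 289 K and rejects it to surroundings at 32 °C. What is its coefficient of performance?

T_H = 32 °C → 32 + 273.15 = 305.15 K.
For a reversible refrigerator, COP_R = T_C/(T_H − T_C) = 289.00/(305.15 − 289.00) = 17.9.

COP_R ≈ 17.9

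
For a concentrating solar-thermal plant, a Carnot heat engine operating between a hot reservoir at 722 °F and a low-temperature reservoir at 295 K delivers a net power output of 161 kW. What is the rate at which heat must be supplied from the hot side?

T_H = 722 °F → (722 − 32) × 5/9 = 383.33 °C = 656.48 K.
Since the cycle is reversible, η = 1 − T_C/T_H = 1 − 295.00/656.48 = 0.5506.
Q_H = W/η = 161/0.5506 = 292 kW.

Q̇_H ≈ 292 kW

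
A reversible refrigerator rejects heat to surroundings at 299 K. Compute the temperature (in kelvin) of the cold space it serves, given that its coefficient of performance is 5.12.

COP_R = T_C/(T_H − T_C) ⇒ T_C = T_H·COP_R/(1 + COP_R) = 299.00 × 5.12/(1 + 5.12) = 250.1 K.

T_C ≈ 250.1 K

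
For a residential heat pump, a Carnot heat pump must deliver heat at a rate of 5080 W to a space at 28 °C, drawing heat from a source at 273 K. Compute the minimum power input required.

Ẇ_in ≈ 475 W

T_H = 28 °C → 28 + 273.15 = 301.15 K.
COP_HP = T_H/(T_H − T_C) = 301.15/28.15 = 10.6980.
W = Q_H/COP_HP = 5080/10.6980 = 475 W.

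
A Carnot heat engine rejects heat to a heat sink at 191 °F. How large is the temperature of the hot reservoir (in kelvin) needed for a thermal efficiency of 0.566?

T_H ≈ 833 K

T_C = 191 °F → (191 − 32) × 5/9 = 88.33 °C = 361.48 K.
From η = 1 − T_C/T_H, solving for T_H gives T_H = T_C/(1 − η) = 361.48/(1 − 0.566) = 833 K.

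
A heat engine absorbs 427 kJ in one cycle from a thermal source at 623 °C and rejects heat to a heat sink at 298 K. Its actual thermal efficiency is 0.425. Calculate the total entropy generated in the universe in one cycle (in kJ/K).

T_H = 623 °C → 623 + 273.15 = 896.15 K.
W = η·Q_H = 0.425 × 427 = 181.5 kJ, so Q_C = Q_H − W = 245.5 kJ.
Reservoir entropy changes: ΔS_H = −Q_H/T_H = −427/896.15 = -0.4765 kJ/K and ΔS_C = +Q_C/T_C = 245.5/298.00 = 0.8239 kJ/K.
ΔS_univ = −Q_H/T_H + Q_C/T_C = 0.347 kJ/K (> 0, since η = 0.425 < η_Carnot = 0.667).

ΔS_univ ≈ 0.347 kJ/K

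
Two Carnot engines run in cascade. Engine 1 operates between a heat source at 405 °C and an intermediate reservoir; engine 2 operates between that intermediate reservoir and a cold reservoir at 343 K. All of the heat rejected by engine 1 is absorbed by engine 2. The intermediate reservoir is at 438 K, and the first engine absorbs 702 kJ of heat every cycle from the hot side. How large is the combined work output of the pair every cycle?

T_H = 405 °C → 405 + 273.15 = 678.15 K.
Two reversible stages in series are equivalent to a single Carnot engine between T_H and T_C, so η_total = 1 − T_C/T_H = 1 − 343.00/678.15 = 0.4942.
W_total = η_total · Q_H = 0.4942 × 702 = 347 kJ.

W_total ≈ 347 kJ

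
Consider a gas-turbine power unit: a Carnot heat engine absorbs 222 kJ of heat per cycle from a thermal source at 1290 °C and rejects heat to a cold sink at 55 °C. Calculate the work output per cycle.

W ≈ 175 kJ

T_H = 1290 °C → 1290 + 273.15 = 1563.15 K.
T_C = 55 °C → 55 + 273.15 = 328.15 K.
Since the cycle is reversible, η = 1 − T_C/T_H = 1 − 328.15/1563.15 = 0.7901.
W = η·Q_H = 0.7901 × 222 = 175 kJ.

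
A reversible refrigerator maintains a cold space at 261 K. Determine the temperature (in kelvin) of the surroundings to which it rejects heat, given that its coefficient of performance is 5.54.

COP_R = T_C/(T_H − T_C) ⇒ T_H = T_C·(1 + 1/COP_R) = 261.00 × (1 + 1/5.54) = 308 K.

T_H ≈ 308 K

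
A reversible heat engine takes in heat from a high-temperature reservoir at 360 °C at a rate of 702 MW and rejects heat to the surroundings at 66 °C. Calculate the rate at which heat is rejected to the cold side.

T_H = 360 °C → 360 + 273.15 = 633.15 K.
T_C = 66 °C → 66 + 273.15 = 339.15 K.
Since the cycle is reversible, η = 1 − T_C/T_H = 1 − 339.15/633.15 = 0.4643.
For a reversible cycle Q_C/Q_H = T_C/T_H, so Q_C = 702 × 339.15/633.15 = 376 MW.

Q̇_C ≈ 376 MW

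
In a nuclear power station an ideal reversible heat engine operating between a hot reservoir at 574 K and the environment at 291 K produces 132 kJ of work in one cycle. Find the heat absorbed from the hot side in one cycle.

Carnot efficiency: η = 1 − T_C/T_H = 1 − 291.00/574.00 = 0.4930.
Q_H = W/η = 132/0.4930 = 268 kJ.

Q_H ≈ 268 kJ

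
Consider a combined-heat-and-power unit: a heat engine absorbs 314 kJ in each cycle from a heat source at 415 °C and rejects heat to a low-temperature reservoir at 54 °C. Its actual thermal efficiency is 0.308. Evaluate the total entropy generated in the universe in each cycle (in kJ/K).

ΔS_univ ≈ 0.208 kJ/K

T_H = 415 °C → 415 + 273.15 = 688.15 K.
T_C = 54 °C → 54 + 273.15 = 327.15 K.
W = η·Q_H = 0.308 × 314 = 96.71 kJ, so Q_C = Q_H − W = 217.3 kJ.
The hot reservoir loses entropy Q_H/T_H = 314/688.15 = 0.4563 kJ/K; the cold reservoir gains Q_C/T_C = 217.3/327.15 = 0.6642 kJ/K.
ΔS_univ = −Q_H/T_H + Q_C/T_C = 0.208 kJ/K (> 0, since η = 0.308 < η_Carnot = 0.525).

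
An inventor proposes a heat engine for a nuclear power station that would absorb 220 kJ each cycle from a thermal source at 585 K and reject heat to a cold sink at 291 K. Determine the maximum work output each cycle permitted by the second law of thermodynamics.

The second-law ceiling is the Carnot efficiency, η_max = 1 − T_C/T_H = 1 − 291.00/585.00 = 0.5026.
W_max = η_max · Q_H = 0.5026 × 220 = 110.6 kJ.

W_max ≈ 110.6 kJ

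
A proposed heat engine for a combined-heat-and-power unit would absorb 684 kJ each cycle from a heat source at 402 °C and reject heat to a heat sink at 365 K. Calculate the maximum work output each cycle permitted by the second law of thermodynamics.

W_max ≈ 314 kJ

T_H = 402 °C → 402 + 273.15 = 675.15 K.
The second-law ceiling is the Carnot efficiency, η_max = 1 − T_C/T_H = 1 − 365.00/675.15 = 0.4594.
W_max = η_max · Q_H = 0.4594 × 684 = 314 kJ.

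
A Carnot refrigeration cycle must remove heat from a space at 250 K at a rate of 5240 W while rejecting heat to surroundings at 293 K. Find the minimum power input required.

Ẇ_in ≈ 901 W

Carnot COP: COP_R = T_C/(T_H − T_C) = 250.00/43.00 = 5.8140.
W = Q_C/COP_R = 5240/5.8140 = 901 W.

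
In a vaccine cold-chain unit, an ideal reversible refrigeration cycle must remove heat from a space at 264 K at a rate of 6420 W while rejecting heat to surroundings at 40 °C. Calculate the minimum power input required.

T_H = 40 °C → 40 + 273.15 = 313.15 K.
COP_R = T_C/(T_H − T_C) = 264.00/49.15 = 5.3713.
W = Q_C/COP_R = 6420/5.3713 = 1200 W.

Ẇ_in ≈ 1200 W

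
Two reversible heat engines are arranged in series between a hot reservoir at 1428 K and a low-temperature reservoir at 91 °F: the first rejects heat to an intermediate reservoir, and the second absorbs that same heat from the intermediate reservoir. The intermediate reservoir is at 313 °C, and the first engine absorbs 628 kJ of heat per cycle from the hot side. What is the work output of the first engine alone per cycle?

T_C = 91 °F → (91 − 32) × 5/9 = 32.78 °C = 305.93 K.
T_m = 313 °C → 313 + 273.15 = 586.15 K.
First-stage efficiency η₁ = 1 − T_m/T_H = 1 − 586.15/1428.00 = 0.5895.
W₁ = η₁·Q_H = 0.5895 × 628 = 370 kJ.

W₁ ≈ 370 kJ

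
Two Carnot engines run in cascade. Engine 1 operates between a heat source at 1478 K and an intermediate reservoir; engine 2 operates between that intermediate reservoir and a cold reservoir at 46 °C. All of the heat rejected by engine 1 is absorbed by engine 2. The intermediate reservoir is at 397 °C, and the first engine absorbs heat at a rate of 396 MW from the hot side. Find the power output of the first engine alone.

Ẇ₁ ≈ 216 MW

T_C = 46 °C → 46 + 273.15 = 319.15 K.
T_m = 397 °C → 397 + 273.15 = 670.15 K.
First-stage efficiency η₁ = 1 − T_m/T_H = 1 − 670.15/1478.00 = 0.5466.
W₁ = η₁·Q_H = 0.5466 × 396 = 216 MW.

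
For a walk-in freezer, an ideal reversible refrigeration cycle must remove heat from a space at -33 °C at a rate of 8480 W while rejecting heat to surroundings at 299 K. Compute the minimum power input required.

Ẇ_in ≈ 2080 W

T_C = -33 °C → -33 + 273.15 = 240.15 K.
The reversible coefficient of performance is COP_R = T_C/(T_H − T_C) = 240.15/58.85 = 4.0807.
W = Q_C/COP_R = 8480/4.0807 = 2080 W.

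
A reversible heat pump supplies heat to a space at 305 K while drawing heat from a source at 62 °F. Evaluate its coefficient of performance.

COP_HP ≈ 20.1

T_C = 62 °F → (62 − 32) × 5/9 = 16.67 °C = 289.82 K.
Reversible heating COP: COP_HP = T_H/(T_H − T_C) = 305.00/(305.00 − 289.82) = 20.1.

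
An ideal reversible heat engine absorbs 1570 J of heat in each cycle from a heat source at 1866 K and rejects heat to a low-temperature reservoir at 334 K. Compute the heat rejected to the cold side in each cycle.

Q_C ≈ 281.0 J

The Carnot efficiency is η = 1 − T_C/T_H = 1 − 334.00/1866.00 = 0.8210.
For a reversible cycle Q_C/Q_H = T_C/T_H, so Q_C = 1570 × 334.00/1866.00 = 281.0 J.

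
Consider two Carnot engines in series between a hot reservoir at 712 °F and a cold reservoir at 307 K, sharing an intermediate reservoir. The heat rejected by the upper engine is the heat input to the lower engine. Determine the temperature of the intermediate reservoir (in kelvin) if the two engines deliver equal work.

T_m ≈ 479.0 K

T_H = 712 °F → (712 − 32) × 5/9 = 377.78 °C = 650.93 K.
For reversible stages Q_m = Q_H·(T_m/T_H). Setting W₁ = Q_H(1 − T_m/T_H) equal to W₂ = Q_m(1 − T_C/T_m) = Q_H·(T_m − T_C)/T_H gives T_H − T_m = T_m − T_C, so T_m = (T_H + T_C)/2 = (650.93 + 307.00)/2 = 479.0 K.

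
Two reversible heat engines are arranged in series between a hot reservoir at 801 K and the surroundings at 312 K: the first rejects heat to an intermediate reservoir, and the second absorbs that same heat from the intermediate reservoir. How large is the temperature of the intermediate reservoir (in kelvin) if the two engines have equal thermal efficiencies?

T_m ≈ 500 K

Equal efficiencies require 1 − T_m/T_H = 1 − T_C/T_m, i.e. T_m/T_H = T_C/T_m, so T_m = √(T_H·T_C) = √(801.00 × 312.00) = 500 K.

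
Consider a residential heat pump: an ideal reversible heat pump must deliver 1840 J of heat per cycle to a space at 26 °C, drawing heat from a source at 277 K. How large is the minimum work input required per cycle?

T_H = 26 °C → 26 + 273.15 = 299.15 K.
COP_HP = T_H/(T_H − T_C) = 299.15/22.15 = 13.5056.
W = Q_H/COP_HP = 1840/13.5056 = 136 J.

W_in ≈ 136 J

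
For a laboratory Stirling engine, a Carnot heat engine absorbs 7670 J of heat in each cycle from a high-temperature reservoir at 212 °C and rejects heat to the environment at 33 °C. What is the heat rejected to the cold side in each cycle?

Q_C ≈ 4840 J

T_H = 212 °C → 212 + 273.15 = 485.15 K.
T_C = 33 °C → 33 + 273.15 = 306.15 K.
Since the cycle is reversible, η = 1 − T_C/T_H = 1 − 306.15/485.15 = 0.3690.
For a reversible cycle Q_C/Q_H = T_C/T_H, so Q_C = 7670 × 306.15/485.15 = 4840 J.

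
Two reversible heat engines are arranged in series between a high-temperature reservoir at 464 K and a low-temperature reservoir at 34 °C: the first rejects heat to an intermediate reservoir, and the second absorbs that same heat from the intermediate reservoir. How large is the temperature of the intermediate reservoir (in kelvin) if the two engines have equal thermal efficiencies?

T_C = 34 °C → 34 + 273.15 = 307.15 K.
Equal efficiencies require 1 − T_m/T_H = 1 − T_C/T_m, i.e. T_m/T_H = T_C/T_m, so T_m = √(T_H·T_C) = √(464.00 × 307.15) = 378 K.

T_m ≈ 378 K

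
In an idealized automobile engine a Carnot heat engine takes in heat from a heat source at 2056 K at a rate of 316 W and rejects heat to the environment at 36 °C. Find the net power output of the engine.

Ẇ ≈ 268 W

T_C = 36 °C → 36 + 273.15 = 309.15 K.
The Carnot efficiency is η = 1 − T_C/T_H = 1 − 309.15/2056.00 = 0.8496.
W = η·Q_H = 0.8496 × 316 = 268 W.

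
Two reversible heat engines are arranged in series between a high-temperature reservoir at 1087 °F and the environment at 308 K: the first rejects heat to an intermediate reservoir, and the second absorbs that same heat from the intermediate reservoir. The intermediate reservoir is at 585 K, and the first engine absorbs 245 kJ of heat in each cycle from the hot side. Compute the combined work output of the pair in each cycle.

T_H = 1087 °F → (1087 − 32) × 5/9 = 586.11 °C = 859.26 K.
Two reversible stages in series are equivalent to a single Carnot engine between T_H and T_C, so η_total = 1 − T_C/T_H = 1 − 308.00/859.26 = 0.6416.
W_total = η_total · Q_H = 0.6416 × 245 = 157 kJ.

W_total ≈ 157 kJ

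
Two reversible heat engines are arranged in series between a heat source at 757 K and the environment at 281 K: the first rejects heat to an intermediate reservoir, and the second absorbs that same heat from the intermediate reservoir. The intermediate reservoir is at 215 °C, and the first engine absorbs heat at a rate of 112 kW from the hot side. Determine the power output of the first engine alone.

T_m = 215 °C → 215 + 273.15 = 488.15 K.
First-stage efficiency η₁ = 1 − T_m/T_H = 1 − 488.15/757.00 = 0.3552.
W₁ = η₁·Q_H = 0.3552 × 112 = 39.8 kW.

Ẇ₁ ≈ 39.8 kW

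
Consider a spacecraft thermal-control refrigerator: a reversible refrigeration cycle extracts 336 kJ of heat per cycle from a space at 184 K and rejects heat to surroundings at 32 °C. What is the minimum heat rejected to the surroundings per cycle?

T_H = 32 °C → 32 + 273.15 = 305.15 K.
For a reversible cycle Q_H/Q_C = T_H/T_C, so Q_H = Q_C·T_H/T_C = 336 × 305.15/184.00 = 557 kJ.

Q_H ≈ 557 kJ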